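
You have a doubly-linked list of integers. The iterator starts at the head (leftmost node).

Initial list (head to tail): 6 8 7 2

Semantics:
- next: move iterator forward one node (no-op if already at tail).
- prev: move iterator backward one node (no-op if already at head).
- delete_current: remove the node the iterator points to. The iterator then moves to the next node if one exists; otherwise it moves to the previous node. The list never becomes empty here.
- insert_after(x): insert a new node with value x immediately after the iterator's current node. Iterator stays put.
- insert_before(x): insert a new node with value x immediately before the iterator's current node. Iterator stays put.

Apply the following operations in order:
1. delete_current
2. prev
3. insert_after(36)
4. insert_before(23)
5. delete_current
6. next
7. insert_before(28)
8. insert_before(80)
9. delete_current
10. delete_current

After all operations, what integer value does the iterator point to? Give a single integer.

After 1 (delete_current): list=[8, 7, 2] cursor@8
After 2 (prev): list=[8, 7, 2] cursor@8
After 3 (insert_after(36)): list=[8, 36, 7, 2] cursor@8
After 4 (insert_before(23)): list=[23, 8, 36, 7, 2] cursor@8
After 5 (delete_current): list=[23, 36, 7, 2] cursor@36
After 6 (next): list=[23, 36, 7, 2] cursor@7
After 7 (insert_before(28)): list=[23, 36, 28, 7, 2] cursor@7
After 8 (insert_before(80)): list=[23, 36, 28, 80, 7, 2] cursor@7
After 9 (delete_current): list=[23, 36, 28, 80, 2] cursor@2
After 10 (delete_current): list=[23, 36, 28, 80] cursor@80

Answer: 80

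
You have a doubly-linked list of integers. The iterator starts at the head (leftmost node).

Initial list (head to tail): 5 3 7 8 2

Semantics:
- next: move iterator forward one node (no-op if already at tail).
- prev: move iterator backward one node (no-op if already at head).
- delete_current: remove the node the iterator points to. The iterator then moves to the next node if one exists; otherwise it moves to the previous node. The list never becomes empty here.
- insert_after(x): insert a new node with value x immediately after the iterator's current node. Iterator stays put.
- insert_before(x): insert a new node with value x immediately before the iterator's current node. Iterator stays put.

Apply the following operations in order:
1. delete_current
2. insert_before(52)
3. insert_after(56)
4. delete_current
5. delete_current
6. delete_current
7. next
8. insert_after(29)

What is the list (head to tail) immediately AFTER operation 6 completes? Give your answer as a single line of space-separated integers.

After 1 (delete_current): list=[3, 7, 8, 2] cursor@3
After 2 (insert_before(52)): list=[52, 3, 7, 8, 2] cursor@3
After 3 (insert_after(56)): list=[52, 3, 56, 7, 8, 2] cursor@3
After 4 (delete_current): list=[52, 56, 7, 8, 2] cursor@56
After 5 (delete_current): list=[52, 7, 8, 2] cursor@7
After 6 (delete_current): list=[52, 8, 2] cursor@8

Answer: 52 8 2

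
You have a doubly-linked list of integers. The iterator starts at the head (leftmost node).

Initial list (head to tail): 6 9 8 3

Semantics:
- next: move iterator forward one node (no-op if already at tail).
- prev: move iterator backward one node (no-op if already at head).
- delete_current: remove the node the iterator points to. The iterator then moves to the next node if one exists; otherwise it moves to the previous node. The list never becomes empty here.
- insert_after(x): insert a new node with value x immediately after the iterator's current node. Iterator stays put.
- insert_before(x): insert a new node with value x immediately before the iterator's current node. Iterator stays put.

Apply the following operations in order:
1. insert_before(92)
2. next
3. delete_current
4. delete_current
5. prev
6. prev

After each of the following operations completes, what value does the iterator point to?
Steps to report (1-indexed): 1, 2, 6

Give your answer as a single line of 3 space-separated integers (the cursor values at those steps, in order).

Answer: 6 9 92

Derivation:
After 1 (insert_before(92)): list=[92, 6, 9, 8, 3] cursor@6
After 2 (next): list=[92, 6, 9, 8, 3] cursor@9
After 3 (delete_current): list=[92, 6, 8, 3] cursor@8
After 4 (delete_current): list=[92, 6, 3] cursor@3
After 5 (prev): list=[92, 6, 3] cursor@6
After 6 (prev): list=[92, 6, 3] cursor@92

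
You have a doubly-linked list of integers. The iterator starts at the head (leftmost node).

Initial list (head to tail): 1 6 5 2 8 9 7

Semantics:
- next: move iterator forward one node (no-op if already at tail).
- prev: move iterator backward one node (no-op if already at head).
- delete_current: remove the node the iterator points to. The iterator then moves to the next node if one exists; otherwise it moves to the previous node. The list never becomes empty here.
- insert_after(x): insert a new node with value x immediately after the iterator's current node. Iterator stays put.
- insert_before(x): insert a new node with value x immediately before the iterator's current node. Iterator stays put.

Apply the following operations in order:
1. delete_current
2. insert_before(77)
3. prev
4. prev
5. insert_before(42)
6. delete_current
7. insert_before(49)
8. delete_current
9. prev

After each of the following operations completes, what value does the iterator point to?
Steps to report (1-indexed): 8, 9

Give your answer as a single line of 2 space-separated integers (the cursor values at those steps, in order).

After 1 (delete_current): list=[6, 5, 2, 8, 9, 7] cursor@6
After 2 (insert_before(77)): list=[77, 6, 5, 2, 8, 9, 7] cursor@6
After 3 (prev): list=[77, 6, 5, 2, 8, 9, 7] cursor@77
After 4 (prev): list=[77, 6, 5, 2, 8, 9, 7] cursor@77
After 5 (insert_before(42)): list=[42, 77, 6, 5, 2, 8, 9, 7] cursor@77
After 6 (delete_current): list=[42, 6, 5, 2, 8, 9, 7] cursor@6
After 7 (insert_before(49)): list=[42, 49, 6, 5, 2, 8, 9, 7] cursor@6
After 8 (delete_current): list=[42, 49, 5, 2, 8, 9, 7] cursor@5
After 9 (prev): list=[42, 49, 5, 2, 8, 9, 7] cursor@49

Answer: 5 49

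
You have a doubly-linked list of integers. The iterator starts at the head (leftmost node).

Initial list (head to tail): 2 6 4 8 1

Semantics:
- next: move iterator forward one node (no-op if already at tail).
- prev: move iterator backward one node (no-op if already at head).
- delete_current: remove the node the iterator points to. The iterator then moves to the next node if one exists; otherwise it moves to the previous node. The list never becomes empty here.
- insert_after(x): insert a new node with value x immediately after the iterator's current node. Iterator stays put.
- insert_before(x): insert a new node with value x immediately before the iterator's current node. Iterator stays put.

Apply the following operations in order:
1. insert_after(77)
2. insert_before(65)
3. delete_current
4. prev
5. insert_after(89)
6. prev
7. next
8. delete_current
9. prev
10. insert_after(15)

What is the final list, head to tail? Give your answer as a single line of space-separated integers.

Answer: 65 15 77 6 4 8 1

Derivation:
After 1 (insert_after(77)): list=[2, 77, 6, 4, 8, 1] cursor@2
After 2 (insert_before(65)): list=[65, 2, 77, 6, 4, 8, 1] cursor@2
After 3 (delete_current): list=[65, 77, 6, 4, 8, 1] cursor@77
After 4 (prev): list=[65, 77, 6, 4, 8, 1] cursor@65
After 5 (insert_after(89)): list=[65, 89, 77, 6, 4, 8, 1] cursor@65
After 6 (prev): list=[65, 89, 77, 6, 4, 8, 1] cursor@65
After 7 (next): list=[65, 89, 77, 6, 4, 8, 1] cursor@89
After 8 (delete_current): list=[65, 77, 6, 4, 8, 1] cursor@77
After 9 (prev): list=[65, 77, 6, 4, 8, 1] cursor@65
After 10 (insert_after(15)): list=[65, 15, 77, 6, 4, 8, 1] cursor@65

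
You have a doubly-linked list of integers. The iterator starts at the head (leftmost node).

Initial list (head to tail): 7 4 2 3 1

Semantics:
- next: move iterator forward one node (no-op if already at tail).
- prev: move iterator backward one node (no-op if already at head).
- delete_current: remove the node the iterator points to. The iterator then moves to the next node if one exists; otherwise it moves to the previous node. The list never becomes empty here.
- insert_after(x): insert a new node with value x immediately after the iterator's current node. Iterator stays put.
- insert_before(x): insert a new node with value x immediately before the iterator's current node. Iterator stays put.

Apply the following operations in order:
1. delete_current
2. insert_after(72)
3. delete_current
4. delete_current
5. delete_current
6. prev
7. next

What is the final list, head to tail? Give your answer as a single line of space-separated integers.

Answer: 3 1

Derivation:
After 1 (delete_current): list=[4, 2, 3, 1] cursor@4
After 2 (insert_after(72)): list=[4, 72, 2, 3, 1] cursor@4
After 3 (delete_current): list=[72, 2, 3, 1] cursor@72
After 4 (delete_current): list=[2, 3, 1] cursor@2
After 5 (delete_current): list=[3, 1] cursor@3
After 6 (prev): list=[3, 1] cursor@3
After 7 (next): list=[3, 1] cursor@1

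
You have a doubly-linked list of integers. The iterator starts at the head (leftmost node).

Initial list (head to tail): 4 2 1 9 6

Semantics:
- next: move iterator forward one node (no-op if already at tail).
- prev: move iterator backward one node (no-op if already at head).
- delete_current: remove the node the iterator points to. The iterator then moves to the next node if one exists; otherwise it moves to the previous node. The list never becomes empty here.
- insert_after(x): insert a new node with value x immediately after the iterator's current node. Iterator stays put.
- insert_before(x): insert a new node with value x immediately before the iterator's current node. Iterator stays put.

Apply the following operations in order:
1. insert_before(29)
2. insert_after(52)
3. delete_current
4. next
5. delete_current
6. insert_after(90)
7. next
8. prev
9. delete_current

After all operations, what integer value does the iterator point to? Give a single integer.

After 1 (insert_before(29)): list=[29, 4, 2, 1, 9, 6] cursor@4
After 2 (insert_after(52)): list=[29, 4, 52, 2, 1, 9, 6] cursor@4
After 3 (delete_current): list=[29, 52, 2, 1, 9, 6] cursor@52
After 4 (next): list=[29, 52, 2, 1, 9, 6] cursor@2
After 5 (delete_current): list=[29, 52, 1, 9, 6] cursor@1
After 6 (insert_after(90)): list=[29, 52, 1, 90, 9, 6] cursor@1
After 7 (next): list=[29, 52, 1, 90, 9, 6] cursor@90
After 8 (prev): list=[29, 52, 1, 90, 9, 6] cursor@1
After 9 (delete_current): list=[29, 52, 90, 9, 6] cursor@90

Answer: 90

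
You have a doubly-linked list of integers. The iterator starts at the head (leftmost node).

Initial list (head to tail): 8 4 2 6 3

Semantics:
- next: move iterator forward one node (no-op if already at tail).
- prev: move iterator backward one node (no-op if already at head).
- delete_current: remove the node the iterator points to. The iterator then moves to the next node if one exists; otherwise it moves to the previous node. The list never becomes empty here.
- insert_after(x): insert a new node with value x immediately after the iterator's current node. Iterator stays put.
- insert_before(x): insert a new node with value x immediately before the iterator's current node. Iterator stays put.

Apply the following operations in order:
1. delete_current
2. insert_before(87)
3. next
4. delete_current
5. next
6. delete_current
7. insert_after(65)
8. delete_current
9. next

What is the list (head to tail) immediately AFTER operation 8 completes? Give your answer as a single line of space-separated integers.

Answer: 87 4 65

Derivation:
After 1 (delete_current): list=[4, 2, 6, 3] cursor@4
After 2 (insert_before(87)): list=[87, 4, 2, 6, 3] cursor@4
After 3 (next): list=[87, 4, 2, 6, 3] cursor@2
After 4 (delete_current): list=[87, 4, 6, 3] cursor@6
After 5 (next): list=[87, 4, 6, 3] cursor@3
After 6 (delete_current): list=[87, 4, 6] cursor@6
After 7 (insert_after(65)): list=[87, 4, 6, 65] cursor@6
After 8 (delete_current): list=[87, 4, 65] cursor@65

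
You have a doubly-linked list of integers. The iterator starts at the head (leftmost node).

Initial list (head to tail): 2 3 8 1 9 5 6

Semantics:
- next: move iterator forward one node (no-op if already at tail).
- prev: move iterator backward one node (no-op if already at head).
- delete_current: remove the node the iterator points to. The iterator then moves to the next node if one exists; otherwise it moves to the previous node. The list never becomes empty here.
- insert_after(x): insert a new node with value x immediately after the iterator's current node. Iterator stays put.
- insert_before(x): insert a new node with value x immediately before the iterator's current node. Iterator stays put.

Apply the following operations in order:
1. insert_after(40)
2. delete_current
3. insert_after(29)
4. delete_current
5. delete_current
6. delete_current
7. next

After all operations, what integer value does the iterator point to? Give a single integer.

Answer: 1

Derivation:
After 1 (insert_after(40)): list=[2, 40, 3, 8, 1, 9, 5, 6] cursor@2
After 2 (delete_current): list=[40, 3, 8, 1, 9, 5, 6] cursor@40
After 3 (insert_after(29)): list=[40, 29, 3, 8, 1, 9, 5, 6] cursor@40
After 4 (delete_current): list=[29, 3, 8, 1, 9, 5, 6] cursor@29
After 5 (delete_current): list=[3, 8, 1, 9, 5, 6] cursor@3
After 6 (delete_current): list=[8, 1, 9, 5, 6] cursor@8
After 7 (next): list=[8, 1, 9, 5, 6] cursor@1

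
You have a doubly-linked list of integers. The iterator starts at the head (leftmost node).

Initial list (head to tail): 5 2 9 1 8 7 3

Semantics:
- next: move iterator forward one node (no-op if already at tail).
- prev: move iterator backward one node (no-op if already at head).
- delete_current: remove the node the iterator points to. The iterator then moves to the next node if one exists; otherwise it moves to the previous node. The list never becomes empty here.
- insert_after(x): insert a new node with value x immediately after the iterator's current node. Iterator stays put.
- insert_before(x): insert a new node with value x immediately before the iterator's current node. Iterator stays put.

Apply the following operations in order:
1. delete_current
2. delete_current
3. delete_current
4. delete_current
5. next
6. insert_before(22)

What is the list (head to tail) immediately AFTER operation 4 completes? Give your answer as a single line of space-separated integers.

Answer: 8 7 3

Derivation:
After 1 (delete_current): list=[2, 9, 1, 8, 7, 3] cursor@2
After 2 (delete_current): list=[9, 1, 8, 7, 3] cursor@9
After 3 (delete_current): list=[1, 8, 7, 3] cursor@1
After 4 (delete_current): list=[8, 7, 3] cursor@8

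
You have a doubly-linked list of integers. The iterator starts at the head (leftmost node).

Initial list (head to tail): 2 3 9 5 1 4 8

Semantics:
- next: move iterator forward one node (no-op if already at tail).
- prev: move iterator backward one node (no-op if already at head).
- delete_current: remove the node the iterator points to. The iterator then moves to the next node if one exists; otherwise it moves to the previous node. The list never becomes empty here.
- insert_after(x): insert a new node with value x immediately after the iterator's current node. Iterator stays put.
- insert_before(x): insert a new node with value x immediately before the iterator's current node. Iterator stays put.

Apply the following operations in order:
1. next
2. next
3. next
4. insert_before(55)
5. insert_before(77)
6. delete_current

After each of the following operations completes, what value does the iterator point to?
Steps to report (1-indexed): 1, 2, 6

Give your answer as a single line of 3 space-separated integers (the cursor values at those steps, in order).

Answer: 3 9 1

Derivation:
After 1 (next): list=[2, 3, 9, 5, 1, 4, 8] cursor@3
After 2 (next): list=[2, 3, 9, 5, 1, 4, 8] cursor@9
After 3 (next): list=[2, 3, 9, 5, 1, 4, 8] cursor@5
After 4 (insert_before(55)): list=[2, 3, 9, 55, 5, 1, 4, 8] cursor@5
After 5 (insert_before(77)): list=[2, 3, 9, 55, 77, 5, 1, 4, 8] cursor@5
After 6 (delete_current): list=[2, 3, 9, 55, 77, 1, 4, 8] cursor@1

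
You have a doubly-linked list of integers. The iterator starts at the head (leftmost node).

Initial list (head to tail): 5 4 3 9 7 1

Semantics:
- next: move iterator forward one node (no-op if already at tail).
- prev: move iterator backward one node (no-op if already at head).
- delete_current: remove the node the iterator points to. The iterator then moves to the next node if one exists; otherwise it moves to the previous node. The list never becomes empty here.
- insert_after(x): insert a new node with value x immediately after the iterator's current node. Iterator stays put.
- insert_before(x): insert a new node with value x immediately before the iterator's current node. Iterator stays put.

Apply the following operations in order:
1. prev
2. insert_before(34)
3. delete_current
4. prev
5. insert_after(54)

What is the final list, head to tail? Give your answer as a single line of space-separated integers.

After 1 (prev): list=[5, 4, 3, 9, 7, 1] cursor@5
After 2 (insert_before(34)): list=[34, 5, 4, 3, 9, 7, 1] cursor@5
After 3 (delete_current): list=[34, 4, 3, 9, 7, 1] cursor@4
After 4 (prev): list=[34, 4, 3, 9, 7, 1] cursor@34
After 5 (insert_after(54)): list=[34, 54, 4, 3, 9, 7, 1] cursor@34

Answer: 34 54 4 3 9 7 1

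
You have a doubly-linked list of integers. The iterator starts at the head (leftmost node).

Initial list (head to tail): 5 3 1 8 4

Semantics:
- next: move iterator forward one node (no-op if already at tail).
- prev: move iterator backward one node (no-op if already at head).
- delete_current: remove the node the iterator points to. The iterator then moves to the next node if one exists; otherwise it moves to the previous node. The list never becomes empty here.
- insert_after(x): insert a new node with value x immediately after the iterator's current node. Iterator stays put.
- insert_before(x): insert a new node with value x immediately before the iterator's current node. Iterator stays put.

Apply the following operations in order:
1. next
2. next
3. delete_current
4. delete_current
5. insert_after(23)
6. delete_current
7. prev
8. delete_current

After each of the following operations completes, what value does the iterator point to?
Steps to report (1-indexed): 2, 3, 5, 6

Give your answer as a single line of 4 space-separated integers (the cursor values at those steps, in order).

Answer: 1 8 4 23

Derivation:
After 1 (next): list=[5, 3, 1, 8, 4] cursor@3
After 2 (next): list=[5, 3, 1, 8, 4] cursor@1
After 3 (delete_current): list=[5, 3, 8, 4] cursor@8
After 4 (delete_current): list=[5, 3, 4] cursor@4
After 5 (insert_after(23)): list=[5, 3, 4, 23] cursor@4
After 6 (delete_current): list=[5, 3, 23] cursor@23
After 7 (prev): list=[5, 3, 23] cursor@3
After 8 (delete_current): list=[5, 23] cursor@23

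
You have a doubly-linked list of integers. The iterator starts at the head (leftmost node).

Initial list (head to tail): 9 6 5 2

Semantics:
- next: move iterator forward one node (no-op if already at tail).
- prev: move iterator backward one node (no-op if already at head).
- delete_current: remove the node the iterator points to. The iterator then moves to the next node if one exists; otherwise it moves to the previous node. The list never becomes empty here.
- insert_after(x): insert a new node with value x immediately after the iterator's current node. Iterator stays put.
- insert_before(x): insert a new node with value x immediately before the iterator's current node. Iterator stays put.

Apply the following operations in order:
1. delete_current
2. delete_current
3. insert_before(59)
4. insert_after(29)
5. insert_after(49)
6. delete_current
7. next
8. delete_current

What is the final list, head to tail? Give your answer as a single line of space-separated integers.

After 1 (delete_current): list=[6, 5, 2] cursor@6
After 2 (delete_current): list=[5, 2] cursor@5
After 3 (insert_before(59)): list=[59, 5, 2] cursor@5
After 4 (insert_after(29)): list=[59, 5, 29, 2] cursor@5
After 5 (insert_after(49)): list=[59, 5, 49, 29, 2] cursor@5
After 6 (delete_current): list=[59, 49, 29, 2] cursor@49
After 7 (next): list=[59, 49, 29, 2] cursor@29
After 8 (delete_current): list=[59, 49, 2] cursor@2

Answer: 59 49 2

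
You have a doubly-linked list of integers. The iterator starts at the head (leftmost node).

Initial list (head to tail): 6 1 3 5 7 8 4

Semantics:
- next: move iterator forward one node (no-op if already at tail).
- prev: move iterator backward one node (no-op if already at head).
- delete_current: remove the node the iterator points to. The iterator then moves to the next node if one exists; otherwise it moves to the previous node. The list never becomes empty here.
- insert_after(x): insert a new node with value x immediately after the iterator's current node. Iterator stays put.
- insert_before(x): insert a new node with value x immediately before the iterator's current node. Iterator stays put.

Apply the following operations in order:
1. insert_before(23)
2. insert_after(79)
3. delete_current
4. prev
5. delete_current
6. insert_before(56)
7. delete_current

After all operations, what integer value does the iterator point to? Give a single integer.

After 1 (insert_before(23)): list=[23, 6, 1, 3, 5, 7, 8, 4] cursor@6
After 2 (insert_after(79)): list=[23, 6, 79, 1, 3, 5, 7, 8, 4] cursor@6
After 3 (delete_current): list=[23, 79, 1, 3, 5, 7, 8, 4] cursor@79
After 4 (prev): list=[23, 79, 1, 3, 5, 7, 8, 4] cursor@23
After 5 (delete_current): list=[79, 1, 3, 5, 7, 8, 4] cursor@79
After 6 (insert_before(56)): list=[56, 79, 1, 3, 5, 7, 8, 4] cursor@79
After 7 (delete_current): list=[56, 1, 3, 5, 7, 8, 4] cursor@1

Answer: 1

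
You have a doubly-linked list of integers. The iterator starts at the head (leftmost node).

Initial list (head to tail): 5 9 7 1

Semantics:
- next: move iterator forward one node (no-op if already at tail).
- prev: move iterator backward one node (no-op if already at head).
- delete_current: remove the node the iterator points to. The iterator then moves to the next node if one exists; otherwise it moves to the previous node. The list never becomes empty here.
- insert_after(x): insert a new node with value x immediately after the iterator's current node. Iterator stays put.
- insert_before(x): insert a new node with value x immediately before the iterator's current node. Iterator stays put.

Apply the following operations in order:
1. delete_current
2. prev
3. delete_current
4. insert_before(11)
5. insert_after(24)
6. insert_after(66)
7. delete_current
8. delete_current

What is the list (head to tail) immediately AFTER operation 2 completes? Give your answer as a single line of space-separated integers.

Answer: 9 7 1

Derivation:
After 1 (delete_current): list=[9, 7, 1] cursor@9
After 2 (prev): list=[9, 7, 1] cursor@9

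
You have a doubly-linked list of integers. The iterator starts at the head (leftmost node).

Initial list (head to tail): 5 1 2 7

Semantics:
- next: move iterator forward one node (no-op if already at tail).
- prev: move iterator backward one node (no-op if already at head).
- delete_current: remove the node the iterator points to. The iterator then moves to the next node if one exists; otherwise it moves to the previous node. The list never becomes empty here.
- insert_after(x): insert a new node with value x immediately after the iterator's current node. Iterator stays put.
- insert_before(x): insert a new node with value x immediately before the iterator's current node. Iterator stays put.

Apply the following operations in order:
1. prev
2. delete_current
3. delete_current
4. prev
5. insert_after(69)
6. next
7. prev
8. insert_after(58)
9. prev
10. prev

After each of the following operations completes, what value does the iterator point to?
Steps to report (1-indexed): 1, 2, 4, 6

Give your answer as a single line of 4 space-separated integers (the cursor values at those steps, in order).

After 1 (prev): list=[5, 1, 2, 7] cursor@5
After 2 (delete_current): list=[1, 2, 7] cursor@1
After 3 (delete_current): list=[2, 7] cursor@2
After 4 (prev): list=[2, 7] cursor@2
After 5 (insert_after(69)): list=[2, 69, 7] cursor@2
After 6 (next): list=[2, 69, 7] cursor@69
After 7 (prev): list=[2, 69, 7] cursor@2
After 8 (insert_after(58)): list=[2, 58, 69, 7] cursor@2
After 9 (prev): list=[2, 58, 69, 7] cursor@2
After 10 (prev): list=[2, 58, 69, 7] cursor@2

Answer: 5 1 2 69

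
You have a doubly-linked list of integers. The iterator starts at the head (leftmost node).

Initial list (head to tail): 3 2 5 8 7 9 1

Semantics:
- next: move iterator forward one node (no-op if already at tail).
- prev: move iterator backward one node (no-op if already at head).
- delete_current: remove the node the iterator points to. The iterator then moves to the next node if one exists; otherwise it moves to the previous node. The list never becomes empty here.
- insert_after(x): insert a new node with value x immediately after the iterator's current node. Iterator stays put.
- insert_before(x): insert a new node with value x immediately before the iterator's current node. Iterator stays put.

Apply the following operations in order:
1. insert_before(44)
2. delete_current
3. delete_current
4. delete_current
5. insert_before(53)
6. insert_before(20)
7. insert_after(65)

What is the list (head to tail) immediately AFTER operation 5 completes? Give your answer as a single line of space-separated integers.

Answer: 44 53 8 7 9 1

Derivation:
After 1 (insert_before(44)): list=[44, 3, 2, 5, 8, 7, 9, 1] cursor@3
After 2 (delete_current): list=[44, 2, 5, 8, 7, 9, 1] cursor@2
After 3 (delete_current): list=[44, 5, 8, 7, 9, 1] cursor@5
After 4 (delete_current): list=[44, 8, 7, 9, 1] cursor@8
After 5 (insert_before(53)): list=[44, 53, 8, 7, 9, 1] cursor@8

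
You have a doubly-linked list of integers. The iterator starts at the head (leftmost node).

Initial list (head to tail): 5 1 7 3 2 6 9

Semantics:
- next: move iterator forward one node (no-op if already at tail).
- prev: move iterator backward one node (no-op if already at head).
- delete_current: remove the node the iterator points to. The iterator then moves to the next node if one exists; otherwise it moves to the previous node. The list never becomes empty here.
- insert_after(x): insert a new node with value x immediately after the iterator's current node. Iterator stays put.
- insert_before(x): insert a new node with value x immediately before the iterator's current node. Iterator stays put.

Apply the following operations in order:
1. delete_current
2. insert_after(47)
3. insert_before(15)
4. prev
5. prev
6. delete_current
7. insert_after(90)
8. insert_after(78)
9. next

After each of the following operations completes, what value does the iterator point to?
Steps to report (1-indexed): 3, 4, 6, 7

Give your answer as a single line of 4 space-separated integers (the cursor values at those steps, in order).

Answer: 1 15 1 1

Derivation:
After 1 (delete_current): list=[1, 7, 3, 2, 6, 9] cursor@1
After 2 (insert_after(47)): list=[1, 47, 7, 3, 2, 6, 9] cursor@1
After 3 (insert_before(15)): list=[15, 1, 47, 7, 3, 2, 6, 9] cursor@1
After 4 (prev): list=[15, 1, 47, 7, 3, 2, 6, 9] cursor@15
After 5 (prev): list=[15, 1, 47, 7, 3, 2, 6, 9] cursor@15
After 6 (delete_current): list=[1, 47, 7, 3, 2, 6, 9] cursor@1
After 7 (insert_after(90)): list=[1, 90, 47, 7, 3, 2, 6, 9] cursor@1
After 8 (insert_after(78)): list=[1, 78, 90, 47, 7, 3, 2, 6, 9] cursor@1
After 9 (next): list=[1, 78, 90, 47, 7, 3, 2, 6, 9] cursor@78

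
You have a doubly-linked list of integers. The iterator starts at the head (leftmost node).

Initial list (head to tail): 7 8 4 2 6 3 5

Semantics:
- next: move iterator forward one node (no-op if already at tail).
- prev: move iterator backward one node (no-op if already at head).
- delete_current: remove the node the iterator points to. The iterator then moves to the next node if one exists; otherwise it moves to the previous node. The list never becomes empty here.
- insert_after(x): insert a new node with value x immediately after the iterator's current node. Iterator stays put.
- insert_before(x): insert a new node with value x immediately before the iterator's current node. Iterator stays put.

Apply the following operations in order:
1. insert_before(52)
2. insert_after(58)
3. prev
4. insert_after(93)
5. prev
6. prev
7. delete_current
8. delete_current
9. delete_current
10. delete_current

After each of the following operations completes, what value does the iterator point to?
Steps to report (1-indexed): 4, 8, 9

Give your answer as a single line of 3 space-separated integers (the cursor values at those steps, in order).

Answer: 52 7 58

Derivation:
After 1 (insert_before(52)): list=[52, 7, 8, 4, 2, 6, 3, 5] cursor@7
After 2 (insert_after(58)): list=[52, 7, 58, 8, 4, 2, 6, 3, 5] cursor@7
After 3 (prev): list=[52, 7, 58, 8, 4, 2, 6, 3, 5] cursor@52
After 4 (insert_after(93)): list=[52, 93, 7, 58, 8, 4, 2, 6, 3, 5] cursor@52
After 5 (prev): list=[52, 93, 7, 58, 8, 4, 2, 6, 3, 5] cursor@52
After 6 (prev): list=[52, 93, 7, 58, 8, 4, 2, 6, 3, 5] cursor@52
After 7 (delete_current): list=[93, 7, 58, 8, 4, 2, 6, 3, 5] cursor@93
After 8 (delete_current): list=[7, 58, 8, 4, 2, 6, 3, 5] cursor@7
After 9 (delete_current): list=[58, 8, 4, 2, 6, 3, 5] cursor@58
After 10 (delete_current): list=[8, 4, 2, 6, 3, 5] cursor@8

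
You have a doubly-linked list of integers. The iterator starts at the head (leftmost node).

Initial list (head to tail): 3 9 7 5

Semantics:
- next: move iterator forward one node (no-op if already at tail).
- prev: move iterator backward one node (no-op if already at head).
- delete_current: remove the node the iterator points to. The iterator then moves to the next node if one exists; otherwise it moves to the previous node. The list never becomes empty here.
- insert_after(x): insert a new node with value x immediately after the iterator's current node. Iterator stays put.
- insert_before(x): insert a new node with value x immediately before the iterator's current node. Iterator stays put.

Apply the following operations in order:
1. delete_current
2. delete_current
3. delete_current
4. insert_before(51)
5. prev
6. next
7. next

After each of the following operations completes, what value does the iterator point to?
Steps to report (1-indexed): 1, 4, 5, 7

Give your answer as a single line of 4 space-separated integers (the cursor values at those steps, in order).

After 1 (delete_current): list=[9, 7, 5] cursor@9
After 2 (delete_current): list=[7, 5] cursor@7
After 3 (delete_current): list=[5] cursor@5
After 4 (insert_before(51)): list=[51, 5] cursor@5
After 5 (prev): list=[51, 5] cursor@51
After 6 (next): list=[51, 5] cursor@5
After 7 (next): list=[51, 5] cursor@5

Answer: 9 5 51 5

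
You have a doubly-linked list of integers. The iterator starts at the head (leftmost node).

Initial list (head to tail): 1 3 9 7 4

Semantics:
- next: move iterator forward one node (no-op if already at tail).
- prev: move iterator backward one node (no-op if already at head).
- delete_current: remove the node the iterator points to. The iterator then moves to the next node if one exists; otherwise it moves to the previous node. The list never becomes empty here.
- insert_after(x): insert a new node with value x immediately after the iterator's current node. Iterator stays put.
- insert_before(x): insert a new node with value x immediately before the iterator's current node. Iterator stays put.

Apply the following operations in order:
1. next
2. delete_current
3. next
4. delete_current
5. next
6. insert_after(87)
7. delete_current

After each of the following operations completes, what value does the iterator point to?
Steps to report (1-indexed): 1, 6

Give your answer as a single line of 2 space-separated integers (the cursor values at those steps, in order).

Answer: 3 4

Derivation:
After 1 (next): list=[1, 3, 9, 7, 4] cursor@3
After 2 (delete_current): list=[1, 9, 7, 4] cursor@9
After 3 (next): list=[1, 9, 7, 4] cursor@7
After 4 (delete_current): list=[1, 9, 4] cursor@4
After 5 (next): list=[1, 9, 4] cursor@4
After 6 (insert_after(87)): list=[1, 9, 4, 87] cursor@4
After 7 (delete_current): list=[1, 9, 87] cursor@87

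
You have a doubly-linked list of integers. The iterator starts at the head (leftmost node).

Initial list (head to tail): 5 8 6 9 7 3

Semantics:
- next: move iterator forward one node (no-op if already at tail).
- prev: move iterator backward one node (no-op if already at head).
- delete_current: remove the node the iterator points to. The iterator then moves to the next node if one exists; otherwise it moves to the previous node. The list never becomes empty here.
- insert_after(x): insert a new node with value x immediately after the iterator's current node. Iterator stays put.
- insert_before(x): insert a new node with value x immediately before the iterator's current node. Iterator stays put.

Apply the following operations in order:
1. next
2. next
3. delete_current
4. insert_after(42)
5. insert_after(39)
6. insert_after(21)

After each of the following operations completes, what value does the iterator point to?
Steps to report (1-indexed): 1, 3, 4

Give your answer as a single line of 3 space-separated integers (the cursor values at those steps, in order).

Answer: 8 9 9

Derivation:
After 1 (next): list=[5, 8, 6, 9, 7, 3] cursor@8
After 2 (next): list=[5, 8, 6, 9, 7, 3] cursor@6
After 3 (delete_current): list=[5, 8, 9, 7, 3] cursor@9
After 4 (insert_after(42)): list=[5, 8, 9, 42, 7, 3] cursor@9
After 5 (insert_after(39)): list=[5, 8, 9, 39, 42, 7, 3] cursor@9
After 6 (insert_after(21)): list=[5, 8, 9, 21, 39, 42, 7, 3] cursor@9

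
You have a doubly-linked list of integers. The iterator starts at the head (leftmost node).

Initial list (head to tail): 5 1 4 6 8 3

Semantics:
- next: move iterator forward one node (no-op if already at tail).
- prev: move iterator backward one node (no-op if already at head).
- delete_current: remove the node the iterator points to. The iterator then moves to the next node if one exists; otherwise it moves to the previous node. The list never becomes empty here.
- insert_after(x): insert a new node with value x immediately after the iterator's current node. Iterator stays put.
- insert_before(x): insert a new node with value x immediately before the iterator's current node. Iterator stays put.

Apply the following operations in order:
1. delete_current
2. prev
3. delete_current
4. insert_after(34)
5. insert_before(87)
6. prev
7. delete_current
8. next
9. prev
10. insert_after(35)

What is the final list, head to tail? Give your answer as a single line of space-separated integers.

After 1 (delete_current): list=[1, 4, 6, 8, 3] cursor@1
After 2 (prev): list=[1, 4, 6, 8, 3] cursor@1
After 3 (delete_current): list=[4, 6, 8, 3] cursor@4
After 4 (insert_after(34)): list=[4, 34, 6, 8, 3] cursor@4
After 5 (insert_before(87)): list=[87, 4, 34, 6, 8, 3] cursor@4
After 6 (prev): list=[87, 4, 34, 6, 8, 3] cursor@87
After 7 (delete_current): list=[4, 34, 6, 8, 3] cursor@4
After 8 (next): list=[4, 34, 6, 8, 3] cursor@34
After 9 (prev): list=[4, 34, 6, 8, 3] cursor@4
After 10 (insert_after(35)): list=[4, 35, 34, 6, 8, 3] cursor@4

Answer: 4 35 34 6 8 3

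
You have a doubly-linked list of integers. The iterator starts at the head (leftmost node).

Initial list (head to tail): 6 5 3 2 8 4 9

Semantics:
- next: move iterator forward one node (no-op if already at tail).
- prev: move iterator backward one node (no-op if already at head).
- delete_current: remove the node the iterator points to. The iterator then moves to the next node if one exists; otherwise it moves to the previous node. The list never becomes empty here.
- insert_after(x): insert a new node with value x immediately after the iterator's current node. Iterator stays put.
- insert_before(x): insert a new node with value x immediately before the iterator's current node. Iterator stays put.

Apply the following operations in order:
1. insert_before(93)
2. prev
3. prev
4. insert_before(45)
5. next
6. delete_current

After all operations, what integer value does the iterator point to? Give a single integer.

After 1 (insert_before(93)): list=[93, 6, 5, 3, 2, 8, 4, 9] cursor@6
After 2 (prev): list=[93, 6, 5, 3, 2, 8, 4, 9] cursor@93
After 3 (prev): list=[93, 6, 5, 3, 2, 8, 4, 9] cursor@93
After 4 (insert_before(45)): list=[45, 93, 6, 5, 3, 2, 8, 4, 9] cursor@93
After 5 (next): list=[45, 93, 6, 5, 3, 2, 8, 4, 9] cursor@6
After 6 (delete_current): list=[45, 93, 5, 3, 2, 8, 4, 9] cursor@5

Answer: 5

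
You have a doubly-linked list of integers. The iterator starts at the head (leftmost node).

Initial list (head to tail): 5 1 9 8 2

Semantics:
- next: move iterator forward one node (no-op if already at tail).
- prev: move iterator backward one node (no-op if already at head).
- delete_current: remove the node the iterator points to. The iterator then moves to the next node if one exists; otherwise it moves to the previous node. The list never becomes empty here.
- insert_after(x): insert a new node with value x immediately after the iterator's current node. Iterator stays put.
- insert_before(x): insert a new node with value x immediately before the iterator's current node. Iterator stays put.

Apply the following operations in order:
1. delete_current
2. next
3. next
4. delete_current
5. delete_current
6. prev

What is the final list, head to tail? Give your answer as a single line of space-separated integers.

After 1 (delete_current): list=[1, 9, 8, 2] cursor@1
After 2 (next): list=[1, 9, 8, 2] cursor@9
After 3 (next): list=[1, 9, 8, 2] cursor@8
After 4 (delete_current): list=[1, 9, 2] cursor@2
After 5 (delete_current): list=[1, 9] cursor@9
After 6 (prev): list=[1, 9] cursor@1

Answer: 1 9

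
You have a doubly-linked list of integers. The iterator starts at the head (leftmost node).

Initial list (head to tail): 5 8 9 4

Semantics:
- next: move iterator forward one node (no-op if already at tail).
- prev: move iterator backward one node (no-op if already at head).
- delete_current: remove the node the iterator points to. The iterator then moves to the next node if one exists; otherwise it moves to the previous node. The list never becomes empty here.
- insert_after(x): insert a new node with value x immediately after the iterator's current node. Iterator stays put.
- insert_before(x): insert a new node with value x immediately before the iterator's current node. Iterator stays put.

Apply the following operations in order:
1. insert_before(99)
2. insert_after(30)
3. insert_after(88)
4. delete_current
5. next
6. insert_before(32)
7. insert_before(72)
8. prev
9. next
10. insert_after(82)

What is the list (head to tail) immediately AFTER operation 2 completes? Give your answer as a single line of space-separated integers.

After 1 (insert_before(99)): list=[99, 5, 8, 9, 4] cursor@5
After 2 (insert_after(30)): list=[99, 5, 30, 8, 9, 4] cursor@5

Answer: 99 5 30 8 9 4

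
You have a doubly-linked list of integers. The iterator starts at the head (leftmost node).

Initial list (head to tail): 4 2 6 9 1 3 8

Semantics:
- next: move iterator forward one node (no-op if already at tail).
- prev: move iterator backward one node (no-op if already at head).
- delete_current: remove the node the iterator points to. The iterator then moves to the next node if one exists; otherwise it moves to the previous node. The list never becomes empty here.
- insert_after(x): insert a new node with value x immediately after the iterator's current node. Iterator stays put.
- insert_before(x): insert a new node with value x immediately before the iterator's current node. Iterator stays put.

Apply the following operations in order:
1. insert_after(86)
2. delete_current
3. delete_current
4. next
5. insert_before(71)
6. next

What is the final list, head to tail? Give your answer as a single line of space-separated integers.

Answer: 2 71 6 9 1 3 8

Derivation:
After 1 (insert_after(86)): list=[4, 86, 2, 6, 9, 1, 3, 8] cursor@4
After 2 (delete_current): list=[86, 2, 6, 9, 1, 3, 8] cursor@86
After 3 (delete_current): list=[2, 6, 9, 1, 3, 8] cursor@2
After 4 (next): list=[2, 6, 9, 1, 3, 8] cursor@6
After 5 (insert_before(71)): list=[2, 71, 6, 9, 1, 3, 8] cursor@6
After 6 (next): list=[2, 71, 6, 9, 1, 3, 8] cursor@9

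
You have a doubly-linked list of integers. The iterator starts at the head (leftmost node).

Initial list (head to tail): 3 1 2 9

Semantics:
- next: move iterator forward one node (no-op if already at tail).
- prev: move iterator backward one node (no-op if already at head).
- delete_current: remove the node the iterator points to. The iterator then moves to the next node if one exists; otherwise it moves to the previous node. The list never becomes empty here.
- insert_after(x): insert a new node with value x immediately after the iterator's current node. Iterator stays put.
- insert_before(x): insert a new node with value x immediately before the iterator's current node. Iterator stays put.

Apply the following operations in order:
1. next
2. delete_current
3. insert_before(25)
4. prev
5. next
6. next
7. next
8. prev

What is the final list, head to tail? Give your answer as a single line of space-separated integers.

After 1 (next): list=[3, 1, 2, 9] cursor@1
After 2 (delete_current): list=[3, 2, 9] cursor@2
After 3 (insert_before(25)): list=[3, 25, 2, 9] cursor@2
After 4 (prev): list=[3, 25, 2, 9] cursor@25
After 5 (next): list=[3, 25, 2, 9] cursor@2
After 6 (next): list=[3, 25, 2, 9] cursor@9
After 7 (next): list=[3, 25, 2, 9] cursor@9
After 8 (prev): list=[3, 25, 2, 9] cursor@2

Answer: 3 25 2 9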